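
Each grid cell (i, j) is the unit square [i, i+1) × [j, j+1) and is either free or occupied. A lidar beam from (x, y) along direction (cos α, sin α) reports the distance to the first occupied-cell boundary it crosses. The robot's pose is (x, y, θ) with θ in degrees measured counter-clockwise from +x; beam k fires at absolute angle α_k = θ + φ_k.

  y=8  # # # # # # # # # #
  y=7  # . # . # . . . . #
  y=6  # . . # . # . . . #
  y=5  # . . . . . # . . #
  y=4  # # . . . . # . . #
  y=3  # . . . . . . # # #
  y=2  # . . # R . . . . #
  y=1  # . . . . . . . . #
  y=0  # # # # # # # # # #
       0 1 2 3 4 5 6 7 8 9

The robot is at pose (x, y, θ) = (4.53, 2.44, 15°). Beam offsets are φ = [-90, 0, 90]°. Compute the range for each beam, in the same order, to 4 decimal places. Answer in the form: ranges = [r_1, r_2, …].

beam 1: φ=-90°, α=285°
  direction (0.2588, -0.9659); cell (4,2); t to first gridline: x 1.8159, y 0.4555 (then +3.8637 / +1.0353)
    (4,1) via y @ 0.4555
    (4,0) via y @ 1.4908  # hit
  → r_1 = 1.4908
beam 2: φ=0°, α=15°
  direction (0.9659, 0.2588); cell (4,2); t to first gridline: x 0.4866, y 2.1637 (then +1.0353 / +3.8637)
    (5,2) via x @ 0.4866
    (6,2) via x @ 1.5219
    (6,3) via y @ 2.1637
    (7,3) via x @ 2.5571  # hit
  → r_2 = 2.5571
beam 3: φ=90°, α=105°
  direction (-0.2588, 0.9659); cell (4,2); t to first gridline: x 2.0478, y 0.5798 (then +3.8637 / +1.0353)
    (4,3) via y @ 0.5798
    (4,4) via y @ 1.6150
    (3,4) via x @ 2.0478
    (3,5) via y @ 2.6503
    (3,6) via y @ 3.6856  # hit
  → r_3 = 3.6856

ranges = [1.4908, 2.5571, 3.6856]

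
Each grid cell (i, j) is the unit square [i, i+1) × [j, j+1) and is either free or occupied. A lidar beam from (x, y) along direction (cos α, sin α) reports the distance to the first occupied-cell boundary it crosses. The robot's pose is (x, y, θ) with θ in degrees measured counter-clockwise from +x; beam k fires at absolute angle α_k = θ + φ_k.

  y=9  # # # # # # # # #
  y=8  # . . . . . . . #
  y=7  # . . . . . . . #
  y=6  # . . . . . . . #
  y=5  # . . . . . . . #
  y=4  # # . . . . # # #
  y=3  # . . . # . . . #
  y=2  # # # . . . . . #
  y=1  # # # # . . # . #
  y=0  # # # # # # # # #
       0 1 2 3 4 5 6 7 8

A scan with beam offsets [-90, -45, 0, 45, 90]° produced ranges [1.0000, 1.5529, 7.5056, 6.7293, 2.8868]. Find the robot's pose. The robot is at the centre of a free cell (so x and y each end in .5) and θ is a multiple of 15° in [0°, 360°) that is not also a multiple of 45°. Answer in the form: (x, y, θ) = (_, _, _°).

(x, y, θ) = (1.5, 6.5, 330°)

Enumerate (i+0.5, j+0.5, θ) over the 46 free cells and 16 admissible headings. For each, cast all 5 beams and compare to the given ranges.
  (5.5, 5.5, 60°): beam 2 = 2.5882 ≠ 1.5529 ✗
  (2.5, 8.5, 165°): beam 1 = 0.5176 ≠ 1.0000 ✗
  (6.5, 7.5, 105°): beam 1 = 1.5529 ≠ 1.0000 ✗
  …
  (1.5, 6.5, 330°): r_1=1.0000, r_2=1.5529, r_3=7.5056, r_4=6.7293, r_5=2.8868 — all match ✓
Only this pose fits every beam.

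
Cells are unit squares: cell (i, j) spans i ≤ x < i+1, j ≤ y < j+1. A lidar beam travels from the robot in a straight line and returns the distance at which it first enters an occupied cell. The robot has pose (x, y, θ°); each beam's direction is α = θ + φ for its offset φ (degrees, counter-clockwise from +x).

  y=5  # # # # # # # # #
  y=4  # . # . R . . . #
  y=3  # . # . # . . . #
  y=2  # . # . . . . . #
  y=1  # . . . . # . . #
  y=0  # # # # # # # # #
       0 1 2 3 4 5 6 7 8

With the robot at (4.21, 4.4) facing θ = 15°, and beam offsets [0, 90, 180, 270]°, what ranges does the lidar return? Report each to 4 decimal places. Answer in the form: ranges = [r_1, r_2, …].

beam 1: φ=0°, α=15°
  d=(0.9659,0.2588)  start (4,4)  tX=0.8179 tY=2.3182  stride 1/|dx|=1.0353 1/|dy|=3.8637
    cross x-line → (5,4), t=0.8179
    cross x-line → (6,4), t=1.8531
    cross y-line → (6,5), t=2.3182 (wall)
  → r_1 = 2.3182
beam 2: φ=90°, α=105°
  d=(-0.2588,0.9659)  start (4,4)  tX=0.8114 tY=0.6212  stride 1/|dx|=3.8637 1/|dy|=1.0353
    cross y-line → (4,5), t=0.6212 (wall)
  → r_2 = 0.6212
beam 3: φ=180°, α=195°
  d=(-0.9659,-0.2588)  start (4,4)  tX=0.2174 tY=1.5455  stride 1/|dx|=1.0353 1/|dy|=3.8637
    cross x-line → (3,4), t=0.2174
    cross x-line → (2,4), t=1.2527 (wall)
  → r_3 = 1.2527
beam 4: φ=270°, α=285°
  d=(0.2588,-0.9659)  start (4,4)  tX=3.0523 tY=0.4141  stride 1/|dx|=3.8637 1/|dy|=1.0353
    cross y-line → (4,3), t=0.4141 (wall)
  → r_4 = 0.4141

ranges = [2.3182, 0.6212, 1.2527, 0.4141]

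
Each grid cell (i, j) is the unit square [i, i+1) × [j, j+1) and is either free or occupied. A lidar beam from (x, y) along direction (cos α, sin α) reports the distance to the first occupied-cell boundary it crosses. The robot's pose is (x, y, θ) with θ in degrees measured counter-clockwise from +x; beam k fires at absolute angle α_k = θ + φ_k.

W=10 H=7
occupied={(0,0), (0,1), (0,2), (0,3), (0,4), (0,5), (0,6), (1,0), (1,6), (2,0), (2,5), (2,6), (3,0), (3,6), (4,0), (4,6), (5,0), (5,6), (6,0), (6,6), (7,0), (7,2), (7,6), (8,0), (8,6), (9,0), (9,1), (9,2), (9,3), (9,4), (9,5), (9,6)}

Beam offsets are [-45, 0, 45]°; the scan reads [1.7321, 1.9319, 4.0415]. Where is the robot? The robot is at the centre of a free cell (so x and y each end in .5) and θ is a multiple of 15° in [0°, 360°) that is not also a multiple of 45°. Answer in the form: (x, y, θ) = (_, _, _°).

(x, y, θ) = (4.5, 4.5, 165°)

The pose lattice has 38·16 = 608 candidates. Test each by forward raycasting.
  (5.5, 2.5, 255°): beam 1 = 3.0000 ≠ 1.7321 ✗
  (3.5, 5.5, 285°): beam 1 = 5.0000 ≠ 1.7321 ✗
  (5.5, 3.5, 30°): beam 1 = 1.9319 ≠ 1.7321 ✗
  …
  (4.5, 4.5, 165°): r_1=1.7321, r_2=1.9319, r_3=4.0415 — all match ✓
Only this pose fits every beam.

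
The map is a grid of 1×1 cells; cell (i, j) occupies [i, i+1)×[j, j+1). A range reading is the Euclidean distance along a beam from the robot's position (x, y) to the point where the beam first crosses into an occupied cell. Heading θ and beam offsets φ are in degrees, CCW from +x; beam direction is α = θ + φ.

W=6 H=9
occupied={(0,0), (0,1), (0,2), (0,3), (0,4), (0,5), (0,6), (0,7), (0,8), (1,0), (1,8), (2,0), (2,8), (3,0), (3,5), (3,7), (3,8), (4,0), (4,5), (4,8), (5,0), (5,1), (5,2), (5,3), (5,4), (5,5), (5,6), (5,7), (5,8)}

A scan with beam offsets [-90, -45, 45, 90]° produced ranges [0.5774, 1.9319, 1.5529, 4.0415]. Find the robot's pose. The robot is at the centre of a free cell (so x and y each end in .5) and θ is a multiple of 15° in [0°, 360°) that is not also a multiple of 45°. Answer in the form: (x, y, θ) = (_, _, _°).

(x, y, θ) = (1.5, 5.5, 300°)

Enumerate (i+0.5, j+0.5, θ) over the 25 free cells and 16 admissible headings. For each, cast all 4 beams and compare to the given ranges.
  (2.5, 4.5, 30°): beam 1 = 4.0415 ≠ 0.5774 ✗
  (4.5, 2.5, 15°): beam 1 = 1.5529 ≠ 0.5774 ✗
  (3.5, 2.5, 150°): beam 1 = 2.8868 ≠ 0.5774 ✗
  (4.5, 1.5, 15°): beam 1 = 0.5176 ≠ 0.5774 ✗
  …
  (1.5, 5.5, 300°): r_1=0.5774, r_2=1.9319, r_3=1.5529, r_4=4.0415 — all match ✓
Unique over the lattice → pose = (1.5, 5.5, 300°).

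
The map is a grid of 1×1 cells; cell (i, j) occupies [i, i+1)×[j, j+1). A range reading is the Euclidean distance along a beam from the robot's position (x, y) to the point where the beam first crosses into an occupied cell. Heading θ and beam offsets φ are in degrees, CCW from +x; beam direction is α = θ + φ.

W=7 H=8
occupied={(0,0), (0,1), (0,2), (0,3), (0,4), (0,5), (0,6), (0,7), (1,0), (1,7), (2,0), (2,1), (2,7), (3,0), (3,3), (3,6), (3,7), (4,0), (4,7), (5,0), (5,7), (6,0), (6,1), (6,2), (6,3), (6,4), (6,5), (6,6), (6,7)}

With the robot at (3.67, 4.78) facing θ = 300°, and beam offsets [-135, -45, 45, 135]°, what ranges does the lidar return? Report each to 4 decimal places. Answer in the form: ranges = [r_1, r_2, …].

ranges = [2.7642, 0.8075, 2.4122, 1.2630]

beam 1: φ=-135°, α=165°
  direction (-0.9659, 0.2588); cell (3,4); t to first gridline: x 0.6936, y 0.8500 (then +1.0353 / +3.8637)
    (2,4) via x @ 0.6936
    (2,5) via y @ 0.8500
    (1,5) via x @ 1.7289
    (0,5) via x @ 2.7642  # hit
  → r_1 = 2.7642
beam 2: φ=-45°, α=255°
  direction (-0.2588, -0.9659); cell (3,4); t to first gridline: x 2.5887, y 0.8075 (then +3.8637 / +1.0353)
    (3,3) via y @ 0.8075  # hit
  → r_2 = 0.8075
beam 3: φ=45°, α=345°
  direction (0.9659, -0.2588); cell (3,4); t to first gridline: x 0.3416, y 3.0137 (then +1.0353 / +3.8637)
    (4,4) via x @ 0.3416
    (5,4) via x @ 1.3769
    (6,4) via x @ 2.4122  # hit
  → r_3 = 2.4122
beam 4: φ=135°, α=75°
  direction (0.2588, 0.9659); cell (3,4); t to first gridline: x 1.2750, y 0.2278 (then +3.8637 / +1.0353)
    (3,5) via y @ 0.2278
    (3,6) via y @ 1.2630  # hit
  → r_4 = 1.2630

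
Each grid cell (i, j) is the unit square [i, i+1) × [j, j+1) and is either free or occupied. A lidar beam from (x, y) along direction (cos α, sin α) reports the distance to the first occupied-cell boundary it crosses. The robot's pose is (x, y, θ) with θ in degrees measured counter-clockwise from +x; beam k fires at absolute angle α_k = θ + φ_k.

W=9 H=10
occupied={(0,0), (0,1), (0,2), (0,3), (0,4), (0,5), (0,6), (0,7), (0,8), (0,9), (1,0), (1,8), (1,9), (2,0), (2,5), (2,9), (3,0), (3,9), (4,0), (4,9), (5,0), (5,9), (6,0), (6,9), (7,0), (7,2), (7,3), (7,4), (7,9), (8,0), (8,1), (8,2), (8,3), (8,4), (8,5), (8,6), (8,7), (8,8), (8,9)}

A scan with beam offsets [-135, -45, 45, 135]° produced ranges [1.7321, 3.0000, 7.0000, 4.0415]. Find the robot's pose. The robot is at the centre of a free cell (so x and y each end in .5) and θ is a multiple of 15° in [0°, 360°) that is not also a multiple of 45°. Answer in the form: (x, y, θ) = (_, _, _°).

Enumerate (i+0.5, j+0.5, θ) over the 51 free cells and 16 admissible headings. For each, cast all 4 beams and compare to the given ranges.
  (3.5, 1.5, 60°): beam 1 = 0.5176 ≠ 1.7321 ✗
  (2.5, 4.5, 105°): beam 1 = 6.3509 ≠ 1.7321 ✗
  (6.5, 4.5, 300°): beam 1 = 3.6235 ≠ 1.7321 ✗
  …
  (4.5, 2.5, 15°): r_1=1.7321, r_2=3.0000, r_3=7.0000, r_4=4.0415 — all match ✓
Only this pose fits every beam.

(x, y, θ) = (4.5, 2.5, 15°)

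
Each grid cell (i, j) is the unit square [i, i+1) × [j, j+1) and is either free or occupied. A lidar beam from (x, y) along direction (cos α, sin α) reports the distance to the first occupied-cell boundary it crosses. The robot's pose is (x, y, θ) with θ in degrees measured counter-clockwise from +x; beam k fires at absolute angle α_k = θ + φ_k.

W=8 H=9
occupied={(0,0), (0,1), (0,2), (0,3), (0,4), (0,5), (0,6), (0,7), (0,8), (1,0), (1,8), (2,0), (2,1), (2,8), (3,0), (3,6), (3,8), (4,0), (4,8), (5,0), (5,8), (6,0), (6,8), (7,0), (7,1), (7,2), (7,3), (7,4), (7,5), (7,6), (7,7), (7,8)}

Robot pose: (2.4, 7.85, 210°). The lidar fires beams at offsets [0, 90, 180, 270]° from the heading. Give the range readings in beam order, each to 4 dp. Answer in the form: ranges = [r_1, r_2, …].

ranges = [1.6166, 1.2000, 0.3000, 0.1732]

beam 1: φ=0°, α=210°
  direction (-0.8660, -0.5000); cell (2,7); t to first gridline: x 0.4619, y 1.7000 (then +1.1547 / +2.0000)
    (1,7) via x @ 0.4619
    (0,7) via x @ 1.6166  # hit
  → r_1 = 1.6166
beam 2: φ=90°, α=300°
  direction (0.5000, -0.8660); cell (2,7); t to first gridline: x 1.2000, y 0.9815 (then +2.0000 / +1.1547)
    (2,6) via y @ 0.9815
    (3,6) via x @ 1.2000  # hit
  → r_2 = 1.2000
beam 3: φ=180°, α=30°
  direction (0.8660, 0.5000); cell (2,7); t to first gridline: x 0.6928, y 0.3000 (then +1.1547 / +2.0000)
    (2,8) via y @ 0.3000  # hit
  → r_3 = 0.3000
beam 4: φ=270°, α=120°
  direction (-0.5000, 0.8660); cell (2,7); t to first gridline: x 0.8000, y 0.1732 (then +2.0000 / +1.1547)
    (2,8) via y @ 0.1732  # hit
  → r_4 = 0.1732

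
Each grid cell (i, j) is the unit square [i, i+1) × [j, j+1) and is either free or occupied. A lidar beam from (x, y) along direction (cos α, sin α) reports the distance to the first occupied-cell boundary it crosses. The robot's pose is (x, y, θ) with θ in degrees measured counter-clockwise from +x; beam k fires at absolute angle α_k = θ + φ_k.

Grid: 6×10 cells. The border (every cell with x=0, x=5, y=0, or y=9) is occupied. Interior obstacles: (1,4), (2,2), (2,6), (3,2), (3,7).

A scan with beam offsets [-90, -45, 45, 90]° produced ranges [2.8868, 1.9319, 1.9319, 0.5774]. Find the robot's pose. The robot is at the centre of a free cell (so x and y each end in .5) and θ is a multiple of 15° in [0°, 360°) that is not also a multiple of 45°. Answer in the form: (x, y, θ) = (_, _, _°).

The pose lattice has 27·16 = 432 candidates. Test each by forward raycasting.
  (2.5, 4.5, 285°): beam 1 = 0.5176 ≠ 2.8868 ✗
  (1.5, 3.5, 150°): beam 1 = 0.5774 ≠ 2.8868 ✗
  (3.5, 1.5, 150°): beam 1 = 0.5774 ≠ 2.8868 ✗
  …
  (4.5, 3.5, 240°): r_1=2.8868, r_2=1.9319, r_3=1.9319, r_4=0.5774 — all match ✓
Unique over the lattice → pose = (4.5, 3.5, 240°).

(x, y, θ) = (4.5, 3.5, 240°)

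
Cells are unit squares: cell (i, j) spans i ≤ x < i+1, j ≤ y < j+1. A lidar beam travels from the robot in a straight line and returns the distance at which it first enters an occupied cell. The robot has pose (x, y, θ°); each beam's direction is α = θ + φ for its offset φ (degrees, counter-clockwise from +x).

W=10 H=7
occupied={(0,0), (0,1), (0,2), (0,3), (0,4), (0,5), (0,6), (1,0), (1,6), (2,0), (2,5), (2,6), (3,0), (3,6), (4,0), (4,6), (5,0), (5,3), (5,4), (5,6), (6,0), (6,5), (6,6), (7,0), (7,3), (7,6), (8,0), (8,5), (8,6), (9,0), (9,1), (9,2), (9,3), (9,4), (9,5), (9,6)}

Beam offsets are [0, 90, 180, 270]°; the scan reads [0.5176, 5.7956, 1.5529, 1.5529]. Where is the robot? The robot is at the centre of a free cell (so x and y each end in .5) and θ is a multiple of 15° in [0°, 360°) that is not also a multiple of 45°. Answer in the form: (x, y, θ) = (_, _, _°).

The pose lattice has 34·16 = 544 candidates. Test each by forward raycasting.
  (3.5, 2.5, 15°): beam 1 = 1.9319 ≠ 0.5176 ✗
  (8.5, 4.5, 165°): beam 1 = 1.9319 ≠ 0.5176 ✗
  (6.5, 4.5, 240°): beam 1 = 1.0000 ≠ 0.5176 ✗
  (4.5, 2.5, 330°): beam 1 = 3.0000 ≠ 0.5176 ✗
  (6.5, 4.5, 195°): beam 2 = 3.6235 ≠ 5.7956 ✗
  …
  (7.5, 2.5, 105°): r_1=0.5176, r_2=5.7956, r_3=1.5529, r_4=1.5529 — all match ✓
Unique over the lattice → pose = (7.5, 2.5, 105°).

(x, y, θ) = (7.5, 2.5, 105°)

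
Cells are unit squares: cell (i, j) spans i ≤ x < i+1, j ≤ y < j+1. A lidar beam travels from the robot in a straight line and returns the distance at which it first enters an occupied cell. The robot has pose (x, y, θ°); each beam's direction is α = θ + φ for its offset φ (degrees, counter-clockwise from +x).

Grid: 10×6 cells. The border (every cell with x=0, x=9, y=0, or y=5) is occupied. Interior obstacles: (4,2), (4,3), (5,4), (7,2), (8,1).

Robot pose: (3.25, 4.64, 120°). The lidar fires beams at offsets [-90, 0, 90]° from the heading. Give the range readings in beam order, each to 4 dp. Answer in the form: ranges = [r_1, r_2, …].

ranges = [0.7200, 0.4157, 2.5981]

beam 1: φ=-90°, α=30°
  cosα=0.8660 sinα=0.5000 | (3,4) | tMaxX 0.8660 tMaxY 0.7200 | tΔX 1.1547 tΔY 2.0000
    t=0.7200 [y] (3,5) — stop
  → r_1 = 0.7200
beam 2: φ=0°, α=120°
  cosα=-0.5000 sinα=0.8660 | (3,4) | tMaxX 0.5000 tMaxY 0.4157 | tΔX 2.0000 tΔY 1.1547
    t=0.4157 [y] (3,5) — stop
  → r_2 = 0.4157
beam 3: φ=90°, α=210°
  cosα=-0.8660 sinα=-0.5000 | (3,4) | tMaxX 0.2887 tMaxY 1.2800 | tΔX 1.1547 tΔY 2.0000
    t=0.2887 [x] (2,4)
    t=1.2800 [y] (2,3)
    t=1.4434 [x] (1,3)
    t=2.5981 [x] (0,3) — stop
  → r_3 = 2.5981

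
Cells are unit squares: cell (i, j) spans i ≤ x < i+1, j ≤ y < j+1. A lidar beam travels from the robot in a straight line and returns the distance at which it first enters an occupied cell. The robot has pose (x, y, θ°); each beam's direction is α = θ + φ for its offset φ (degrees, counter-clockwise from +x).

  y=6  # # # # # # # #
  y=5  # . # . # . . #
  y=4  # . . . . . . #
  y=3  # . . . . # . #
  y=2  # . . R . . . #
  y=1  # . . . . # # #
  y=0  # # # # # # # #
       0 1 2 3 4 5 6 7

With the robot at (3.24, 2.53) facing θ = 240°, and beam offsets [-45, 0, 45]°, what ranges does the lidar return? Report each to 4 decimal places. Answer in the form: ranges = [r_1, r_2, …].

beam 1: φ=-45°, α=195°
  direction (-0.9659, -0.2588); cell (3,2); t to first gridline: x 0.2485, y 2.0478 (then +1.0353 / +3.8637)
    (2,2) via x @ 0.2485
    (1,2) via x @ 1.2837
    (1,1) via y @ 2.0478
    (0,1) via x @ 2.3190  # hit
  → r_1 = 2.3190
beam 2: φ=0°, α=240°
  direction (-0.5000, -0.8660); cell (3,2); t to first gridline: x 0.4800, y 0.6120 (then +2.0000 / +1.1547)
    (2,2) via x @ 0.4800
    (2,1) via y @ 0.6120
    (2,0) via y @ 1.7667  # hit
  → r_2 = 1.7667
beam 3: φ=45°, α=285°
  direction (0.2588, -0.9659); cell (3,2); t to first gridline: x 2.9364, y 0.5487 (then +3.8637 / +1.0353)
    (3,1) via y @ 0.5487
    (3,0) via y @ 1.5840  # hit
  → r_3 = 1.5840

ranges = [2.3190, 1.7667, 1.5840]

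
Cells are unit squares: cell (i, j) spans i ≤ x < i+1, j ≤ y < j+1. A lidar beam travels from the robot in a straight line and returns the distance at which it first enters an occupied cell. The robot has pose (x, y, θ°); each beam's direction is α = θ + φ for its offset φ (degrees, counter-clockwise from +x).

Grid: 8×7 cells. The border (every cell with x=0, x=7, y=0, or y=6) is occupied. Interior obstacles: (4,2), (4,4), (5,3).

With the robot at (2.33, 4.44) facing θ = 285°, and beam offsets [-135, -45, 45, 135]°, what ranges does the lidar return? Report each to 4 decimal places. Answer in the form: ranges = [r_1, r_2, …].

beam 1: φ=-135°, α=150°
  d=(-0.8660,0.5000)  start (2,4)  tX=0.3811 tY=1.1200  stride 1/|dx|=1.1547 1/|dy|=2.0000
    cross x-line → (1,4), t=0.3811
    cross y-line → (1,5), t=1.1200
    cross x-line → (0,5), t=1.5358 (wall)
  → r_1 = 1.5358
beam 2: φ=-45°, α=240°
  d=(-0.5000,-0.8660)  start (2,4)  tX=0.6600 tY=0.5081  stride 1/|dx|=2.0000 1/|dy|=1.1547
    cross y-line → (2,3), t=0.5081
    cross x-line → (1,3), t=0.6600
    cross y-line → (1,2), t=1.6628
    cross x-line → (0,2), t=2.6600 (wall)
  → r_2 = 2.6600
beam 3: φ=45°, α=330°
  d=(0.8660,-0.5000)  start (2,4)  tX=0.7736 tY=0.8800  stride 1/|dx|=1.1547 1/|dy|=2.0000
    cross x-line → (3,4), t=0.7736
    cross y-line → (3,3), t=0.8800
    cross x-line → (4,3), t=1.9283
    cross y-line → (4,2), t=2.8800 (wall)
  → r_3 = 2.8800
beam 4: φ=135°, α=60°
  d=(0.5000,0.8660)  start (2,4)  tX=1.3400 tY=0.6466  stride 1/|dx|=2.0000 1/|dy|=1.1547
    cross y-line → (2,5), t=0.6466
    cross x-line → (3,5), t=1.3400
    cross y-line → (3,6), t=1.8013 (wall)
  → r_4 = 1.8013

ranges = [1.5358, 2.6600, 2.8800, 1.8013]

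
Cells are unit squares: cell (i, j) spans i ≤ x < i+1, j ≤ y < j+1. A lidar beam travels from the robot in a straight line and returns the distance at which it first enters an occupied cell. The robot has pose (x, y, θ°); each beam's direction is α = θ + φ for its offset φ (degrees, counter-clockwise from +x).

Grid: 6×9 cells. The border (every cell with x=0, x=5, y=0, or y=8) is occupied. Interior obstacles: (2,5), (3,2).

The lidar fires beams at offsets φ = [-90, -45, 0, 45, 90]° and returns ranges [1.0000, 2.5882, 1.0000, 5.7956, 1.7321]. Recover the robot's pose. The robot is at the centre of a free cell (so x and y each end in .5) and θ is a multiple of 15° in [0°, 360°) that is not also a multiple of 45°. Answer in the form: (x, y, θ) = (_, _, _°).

The pose lattice has 26·16 = 416 candidates. Test each by forward raycasting.
  (3.5, 3.5, 330°): beam 1 = 0.5774 ≠ 1.0000 ✗
  (3.5, 1.5, 345°): beam 1 = 0.5176 ≠ 1.0000 ✗
  (2.5, 4.5, 30°): beam 1 = 1.7321 ≠ 1.0000 ✗
  …
  (2.5, 1.5, 60°): r_1=1.0000, r_2=2.5882, r_3=1.0000, r_4=5.7956, r_5=1.7321 — all match ✓
Unique over the lattice → pose = (2.5, 1.5, 60°).

(x, y, θ) = (2.5, 1.5, 60°)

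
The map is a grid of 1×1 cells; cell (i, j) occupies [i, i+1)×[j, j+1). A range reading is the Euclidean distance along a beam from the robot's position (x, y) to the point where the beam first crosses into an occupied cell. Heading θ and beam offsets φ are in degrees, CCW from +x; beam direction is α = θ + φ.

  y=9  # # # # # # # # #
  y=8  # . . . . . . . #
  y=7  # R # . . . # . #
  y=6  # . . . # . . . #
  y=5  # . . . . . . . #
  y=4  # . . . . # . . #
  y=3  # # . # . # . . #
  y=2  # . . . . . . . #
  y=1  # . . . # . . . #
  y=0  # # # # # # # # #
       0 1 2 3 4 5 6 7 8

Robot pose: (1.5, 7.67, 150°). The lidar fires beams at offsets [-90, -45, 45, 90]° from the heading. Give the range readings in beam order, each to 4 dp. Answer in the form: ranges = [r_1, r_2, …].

beam 1: φ=-90°, α=60°
  cosα=0.5000 sinα=0.8660 | (1,7) | tMaxX 1.0000 tMaxY 0.3811 | tΔX 2.0000 tΔY 1.1547
    t=0.3811 [y] (1,8)
    t=1.0000 [x] (2,8)
    t=1.5358 [y] (2,9) — stop
  → r_1 = 1.5358
beam 2: φ=-45°, α=105°
  cosα=-0.2588 sinα=0.9659 | (1,7) | tMaxX 1.9319 tMaxY 0.3416 | tΔX 3.8637 tΔY 1.0353
    t=0.3416 [y] (1,8)
    t=1.3769 [y] (1,9) — stop
  → r_2 = 1.3769
beam 3: φ=45°, α=195°
  cosα=-0.9659 sinα=-0.2588 | (1,7) | tMaxX 0.5176 tMaxY 2.5887 | tΔX 1.0353 tΔY 3.8637
    t=0.5176 [x] (0,7) — stop
  → r_3 = 0.5176
beam 4: φ=90°, α=240°
  cosα=-0.5000 sinα=-0.8660 | (1,7) | tMaxX 1.0000 tMaxY 0.7736 | tΔX 2.0000 tΔY 1.1547
    t=0.7736 [y] (1,6)
    t=1.0000 [x] (0,6) — stop
  → r_4 = 1.0000

ranges = [1.5358, 1.3769, 0.5176, 1.0000]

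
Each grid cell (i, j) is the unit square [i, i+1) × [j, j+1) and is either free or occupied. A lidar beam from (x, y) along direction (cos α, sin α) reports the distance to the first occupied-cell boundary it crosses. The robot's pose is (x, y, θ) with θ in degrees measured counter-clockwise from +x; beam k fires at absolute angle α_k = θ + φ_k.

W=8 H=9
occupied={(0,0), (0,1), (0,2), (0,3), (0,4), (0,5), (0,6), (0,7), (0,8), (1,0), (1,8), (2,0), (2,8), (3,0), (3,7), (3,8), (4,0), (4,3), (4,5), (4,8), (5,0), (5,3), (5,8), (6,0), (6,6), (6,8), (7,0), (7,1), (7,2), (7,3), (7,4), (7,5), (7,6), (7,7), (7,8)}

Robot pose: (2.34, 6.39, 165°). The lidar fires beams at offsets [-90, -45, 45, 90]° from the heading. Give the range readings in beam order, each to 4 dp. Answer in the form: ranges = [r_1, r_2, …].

beam 1: φ=-90°, α=75°
  cosα=0.2588 sinα=0.9659 | (2,6) | tMaxX 2.5500 tMaxY 0.6315 | tΔX 3.8637 tΔY 1.0353
    t=0.6315 [y] (2,7)
    t=1.6668 [y] (2,8) — stop
  → r_1 = 1.6668
beam 2: φ=-45°, α=120°
  cosα=-0.5000 sinα=0.8660 | (2,6) | tMaxX 0.6800 tMaxY 0.7044 | tΔX 2.0000 tΔY 1.1547
    t=0.6800 [x] (1,6)
    t=0.7044 [y] (1,7)
    t=1.8591 [y] (1,8) — stop
  → r_2 = 1.8591
beam 3: φ=45°, α=210°
  cosα=-0.8660 sinα=-0.5000 | (2,6) | tMaxX 0.3926 tMaxY 0.7800 | tΔX 1.1547 tΔY 2.0000
    t=0.3926 [x] (1,6)
    t=0.7800 [y] (1,5)
    t=1.5473 [x] (0,5) — stop
  → r_3 = 1.5473
beam 4: φ=90°, α=255°
  cosα=-0.2588 sinα=-0.9659 | (2,6) | tMaxX 1.3137 tMaxY 0.4038 | tΔX 3.8637 tΔY 1.0353
    t=0.4038 [y] (2,5)
    t=1.3137 [x] (1,5)
    t=1.4390 [y] (1,4)
    t=2.4743 [y] (1,3)
    t=3.5096 [y] (1,2)
    t=4.5449 [y] (1,1)
    t=5.1774 [x] (0,1) — stop
  → r_4 = 5.1774

ranges = [1.6668, 1.8591, 1.5473, 5.1774]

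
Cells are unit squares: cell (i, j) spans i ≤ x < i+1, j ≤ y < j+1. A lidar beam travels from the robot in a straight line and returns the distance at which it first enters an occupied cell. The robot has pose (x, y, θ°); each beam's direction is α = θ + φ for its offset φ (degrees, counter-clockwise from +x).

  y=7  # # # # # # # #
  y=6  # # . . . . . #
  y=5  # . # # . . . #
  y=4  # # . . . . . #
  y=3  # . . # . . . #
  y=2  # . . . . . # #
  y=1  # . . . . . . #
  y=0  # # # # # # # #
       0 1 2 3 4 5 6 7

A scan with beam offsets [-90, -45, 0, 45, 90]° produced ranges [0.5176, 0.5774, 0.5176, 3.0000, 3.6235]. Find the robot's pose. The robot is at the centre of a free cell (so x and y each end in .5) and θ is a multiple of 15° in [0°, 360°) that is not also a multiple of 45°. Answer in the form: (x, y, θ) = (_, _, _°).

The pose lattice has 30·16 = 480 candidates. Test each by forward raycasting.
  (6.5, 1.5, 300°): beam 1 = 1.0000 ≠ 0.5176 ✗
  (1.5, 5.5, 300°): beam 1 = 0.5774 ≠ 0.5176 ✗
  (3.5, 2.5, 165°): beam 3 = 2.5882 ≠ 0.5176 ✗
  …
  (2.5, 4.5, 195°): r_1=0.5176, r_2=0.5774, r_3=0.5176, r_4=3.0000, r_5=3.6235 — all match ✓
No second candidate reproduces the full scan.

(x, y, θ) = (2.5, 4.5, 195°)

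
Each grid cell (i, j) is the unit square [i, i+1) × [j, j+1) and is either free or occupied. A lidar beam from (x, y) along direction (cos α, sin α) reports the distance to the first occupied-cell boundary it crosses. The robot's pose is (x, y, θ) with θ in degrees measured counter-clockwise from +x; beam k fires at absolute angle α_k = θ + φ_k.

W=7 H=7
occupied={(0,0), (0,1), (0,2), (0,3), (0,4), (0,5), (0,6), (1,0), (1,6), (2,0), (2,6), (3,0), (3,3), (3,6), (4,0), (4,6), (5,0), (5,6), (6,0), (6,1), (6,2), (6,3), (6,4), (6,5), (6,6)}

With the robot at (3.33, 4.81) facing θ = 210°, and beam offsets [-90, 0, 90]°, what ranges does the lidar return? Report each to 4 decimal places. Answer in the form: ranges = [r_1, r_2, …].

beam 1: φ=-90°, α=120°
  cosα=-0.5000 sinα=0.8660 | (3,4) | tMaxX 0.6600 tMaxY 0.2194 | tΔX 2.0000 tΔY 1.1547
    t=0.2194 [y] (3,5)
    t=0.6600 [x] (2,5)
    t=1.3741 [y] (2,6) — stop
  → r_1 = 1.3741
beam 2: φ=0°, α=210°
  cosα=-0.8660 sinα=-0.5000 | (3,4) | tMaxX 0.3811 tMaxY 1.6200 | tΔX 1.1547 tΔY 2.0000
    t=0.3811 [x] (2,4)
    t=1.5358 [x] (1,4)
    t=1.6200 [y] (1,3)
    t=2.6905 [x] (0,3) — stop
  → r_2 = 2.6905
beam 3: φ=90°, α=300°
  cosα=0.5000 sinα=-0.8660 | (3,4) | tMaxX 1.3400 tMaxY 0.9353 | tΔX 2.0000 tΔY 1.1547
    t=0.9353 [y] (3,3) — stop
  → r_3 = 0.9353

ranges = [1.3741, 2.6905, 0.9353]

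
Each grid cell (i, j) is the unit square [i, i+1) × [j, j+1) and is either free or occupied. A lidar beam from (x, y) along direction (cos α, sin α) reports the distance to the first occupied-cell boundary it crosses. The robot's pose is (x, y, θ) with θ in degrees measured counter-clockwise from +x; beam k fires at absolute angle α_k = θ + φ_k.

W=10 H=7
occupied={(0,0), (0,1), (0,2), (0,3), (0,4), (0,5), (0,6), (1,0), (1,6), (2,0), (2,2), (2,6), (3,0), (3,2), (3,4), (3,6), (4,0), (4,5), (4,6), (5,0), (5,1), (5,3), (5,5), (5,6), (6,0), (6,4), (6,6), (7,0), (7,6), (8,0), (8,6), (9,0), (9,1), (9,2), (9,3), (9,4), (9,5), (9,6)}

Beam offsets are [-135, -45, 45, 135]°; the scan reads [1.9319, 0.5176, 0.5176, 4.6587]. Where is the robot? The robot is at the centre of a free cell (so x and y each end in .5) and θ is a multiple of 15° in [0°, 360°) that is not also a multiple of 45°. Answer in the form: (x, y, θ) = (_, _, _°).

Candidates: 32 free-cell centres × 16 headings = 512 poses. Raycast each; keep the one whose scan matches to 4 dp.
  (8.5, 1.5, 345°): beam 1 = 1.0000 ≠ 1.9319 ✗
  (4.5, 4.5, 330°): beam 1 = 0.5176 ≠ 1.9319 ✗
  (2.5, 5.5, 75°): beam 1 = 1.0000 ≠ 1.9319 ✗
  …
  (8.5, 1.5, 330°): r_1=1.9319, r_2=0.5176, r_3=0.5176, r_4=4.6587 — all match ✓
Only this pose fits every beam.

(x, y, θ) = (8.5, 1.5, 330°)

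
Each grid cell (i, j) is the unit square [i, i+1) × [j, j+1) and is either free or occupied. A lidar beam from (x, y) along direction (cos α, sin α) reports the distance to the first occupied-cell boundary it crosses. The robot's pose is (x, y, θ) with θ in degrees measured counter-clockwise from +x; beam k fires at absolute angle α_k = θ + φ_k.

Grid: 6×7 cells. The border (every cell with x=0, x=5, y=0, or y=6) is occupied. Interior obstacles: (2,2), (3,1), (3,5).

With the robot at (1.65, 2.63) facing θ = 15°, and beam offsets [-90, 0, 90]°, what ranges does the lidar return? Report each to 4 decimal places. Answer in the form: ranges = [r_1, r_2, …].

ranges = [1.6875, 0.3623, 2.5114]

beam 1: φ=-90°, α=285°
  d=(0.2588,-0.9659)  start (1,2)  tX=1.3523 tY=0.6522  stride 1/|dx|=3.8637 1/|dy|=1.0353
    cross y-line → (1,1), t=0.6522
    cross x-line → (2,1), t=1.3523
    cross y-line → (2,0), t=1.6875 (wall)
  → r_1 = 1.6875
beam 2: φ=0°, α=15°
  d=(0.9659,0.2588)  start (1,2)  tX=0.3623 tY=1.4296  stride 1/|dx|=1.0353 1/|dy|=3.8637
    cross x-line → (2,2), t=0.3623 (wall)
  → r_2 = 0.3623
beam 3: φ=90°, α=105°
  d=(-0.2588,0.9659)  start (1,2)  tX=2.5114 tY=0.3831  stride 1/|dx|=3.8637 1/|dy|=1.0353
    cross y-line → (1,3), t=0.3831
    cross y-line → (1,4), t=1.4183
    cross y-line → (1,5), t=2.4536
    cross x-line → (0,5), t=2.5114 (wall)
  → r_3 = 2.5114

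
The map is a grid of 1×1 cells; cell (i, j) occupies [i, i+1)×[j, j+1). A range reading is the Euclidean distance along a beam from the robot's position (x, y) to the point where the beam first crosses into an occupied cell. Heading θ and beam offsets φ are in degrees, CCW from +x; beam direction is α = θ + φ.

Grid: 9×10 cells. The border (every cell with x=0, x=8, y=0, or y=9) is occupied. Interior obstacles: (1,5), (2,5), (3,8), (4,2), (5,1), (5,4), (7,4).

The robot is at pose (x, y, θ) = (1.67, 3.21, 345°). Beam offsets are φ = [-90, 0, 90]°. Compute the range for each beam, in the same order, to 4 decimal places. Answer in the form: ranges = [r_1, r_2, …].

ranges = [2.2880, 2.4122, 1.8531]

beam 1: φ=-90°, α=255°
  d=(-0.2588,-0.9659)  start (1,3)  tX=2.5887 tY=0.2174  stride 1/|dx|=3.8637 1/|dy|=1.0353
    cross y-line → (1,2), t=0.2174
    cross y-line → (1,1), t=1.2527
    cross y-line → (1,0), t=2.2880 (wall)
  → r_1 = 2.2880
beam 2: φ=0°, α=345°
  d=(0.9659,-0.2588)  start (1,3)  tX=0.3416 tY=0.8114  stride 1/|dx|=1.0353 1/|dy|=3.8637
    cross x-line → (2,3), t=0.3416
    cross y-line → (2,2), t=0.8114
    cross x-line → (3,2), t=1.3769
    cross x-line → (4,2), t=2.4122 (wall)
  → r_2 = 2.4122
beam 3: φ=90°, α=75°
  d=(0.2588,0.9659)  start (1,3)  tX=1.2750 tY=0.8179  stride 1/|dx|=3.8637 1/|dy|=1.0353
    cross y-line → (1,4), t=0.8179
    cross x-line → (2,4), t=1.2750
    cross y-line → (2,5), t=1.8531 (wall)
  → r_3 = 1.8531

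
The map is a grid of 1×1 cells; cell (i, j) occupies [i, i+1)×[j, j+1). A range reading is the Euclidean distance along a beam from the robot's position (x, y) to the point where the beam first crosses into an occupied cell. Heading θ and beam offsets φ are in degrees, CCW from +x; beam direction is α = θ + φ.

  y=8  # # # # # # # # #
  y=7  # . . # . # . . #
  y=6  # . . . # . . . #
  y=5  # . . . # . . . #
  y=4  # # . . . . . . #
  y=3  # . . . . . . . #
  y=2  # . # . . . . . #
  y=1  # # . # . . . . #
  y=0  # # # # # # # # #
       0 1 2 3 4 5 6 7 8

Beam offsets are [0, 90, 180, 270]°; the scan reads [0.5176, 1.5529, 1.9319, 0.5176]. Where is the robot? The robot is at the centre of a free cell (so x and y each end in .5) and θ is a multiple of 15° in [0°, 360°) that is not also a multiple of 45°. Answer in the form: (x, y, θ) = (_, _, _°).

(x, y, θ) = (7.5, 7.5, 105°)

Enumerate (i+0.5, j+0.5, θ) over the 41 free cells and 16 admissible headings. For each, cast all 4 beams and compare to the given ranges.
  (7.5, 4.5, 195°): beam 1 = 6.7293 ≠ 0.5176 ✗
  (2.5, 6.5, 30°): beam 1 = 1.0000 ≠ 0.5176 ✗
  (3.5, 5.5, 195°): beam 1 = 1.9319 ≠ 0.5176 ✗
  …
  (7.5, 7.5, 105°): r_1=0.5176, r_2=1.5529, r_3=1.9319, r_4=0.5176 — all match ✓
No second candidate reproduces the full scan.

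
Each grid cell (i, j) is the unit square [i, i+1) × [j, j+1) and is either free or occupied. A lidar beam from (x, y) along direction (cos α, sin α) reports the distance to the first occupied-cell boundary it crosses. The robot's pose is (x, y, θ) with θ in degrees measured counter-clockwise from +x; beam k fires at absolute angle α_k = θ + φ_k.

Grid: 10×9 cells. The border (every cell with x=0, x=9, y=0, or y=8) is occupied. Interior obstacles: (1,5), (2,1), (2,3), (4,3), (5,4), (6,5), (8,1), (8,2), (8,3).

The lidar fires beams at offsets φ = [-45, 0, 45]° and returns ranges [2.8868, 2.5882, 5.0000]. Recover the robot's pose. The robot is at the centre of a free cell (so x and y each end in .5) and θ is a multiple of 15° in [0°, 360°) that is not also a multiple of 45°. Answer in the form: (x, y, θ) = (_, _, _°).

(x, y, θ) = (5.5, 5.5, 105°)

The pose lattice has 47·16 = 752 candidates. Test each by forward raycasting.
  (2.5, 4.5, 210°): beam 1 = 1.5529 ≠ 2.8868 ✗
  (1.5, 7.5, 195°): beam 1 = 0.5774 ≠ 2.8868 ✗
  (5.5, 5.5, 255°): beam 1 = 3.0000 ≠ 2.8868 ✗
  (1.5, 1.5, 105°): beam 1 = 1.7321 ≠ 2.8868 ✗
  …
  (5.5, 5.5, 105°): r_1=2.8868, r_2=2.5882, r_3=5.0000 — all match ✓
No second candidate reproduces the full scan.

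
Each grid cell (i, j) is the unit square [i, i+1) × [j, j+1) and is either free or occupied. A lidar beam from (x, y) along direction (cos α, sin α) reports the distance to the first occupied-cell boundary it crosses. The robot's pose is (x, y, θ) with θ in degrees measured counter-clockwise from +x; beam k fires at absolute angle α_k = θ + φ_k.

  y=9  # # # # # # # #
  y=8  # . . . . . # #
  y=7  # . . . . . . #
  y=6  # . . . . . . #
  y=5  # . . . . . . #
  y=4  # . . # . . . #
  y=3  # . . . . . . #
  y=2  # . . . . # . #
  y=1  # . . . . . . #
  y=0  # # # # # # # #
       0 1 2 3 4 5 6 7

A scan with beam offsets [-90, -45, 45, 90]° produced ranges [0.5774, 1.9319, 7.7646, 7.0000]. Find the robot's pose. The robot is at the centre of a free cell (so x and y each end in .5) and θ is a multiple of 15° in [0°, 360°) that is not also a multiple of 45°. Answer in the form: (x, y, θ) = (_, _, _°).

(x, y, θ) = (3.5, 8.5, 210°)

The pose lattice has 45·16 = 720 candidates. Test each by forward raycasting.
  (6.5, 6.5, 285°): beam 1 = 5.6940 ≠ 0.5774 ✗
  (2.5, 2.5, 330°): beam 1 = 1.7321 ≠ 0.5774 ✗
  (2.5, 2.5, 15°): beam 1 = 1.5529 ≠ 0.5774 ✗
  (4.5, 7.5, 240°): beam 1 = 3.0000 ≠ 0.5774 ✗
  …
  (3.5, 8.5, 210°): r_1=0.5774, r_2=1.9319, r_3=7.7646, r_4=7.0000 — all match ✓
Only this pose fits every beam.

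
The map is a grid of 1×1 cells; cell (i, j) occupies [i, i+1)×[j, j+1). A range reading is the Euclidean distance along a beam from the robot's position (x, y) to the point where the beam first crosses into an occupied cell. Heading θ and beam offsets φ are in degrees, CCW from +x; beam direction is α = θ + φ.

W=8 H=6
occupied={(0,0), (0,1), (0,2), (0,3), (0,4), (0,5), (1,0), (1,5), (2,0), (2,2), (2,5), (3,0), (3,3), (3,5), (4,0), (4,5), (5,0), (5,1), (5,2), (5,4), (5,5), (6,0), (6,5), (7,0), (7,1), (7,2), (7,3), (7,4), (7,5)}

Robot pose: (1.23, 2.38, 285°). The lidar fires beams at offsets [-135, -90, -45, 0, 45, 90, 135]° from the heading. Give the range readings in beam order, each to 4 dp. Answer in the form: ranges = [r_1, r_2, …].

beam 1: φ=-135°, α=150°
  d=(-0.8660,0.5000)  start (1,2)  tX=0.2656 tY=1.2400  stride 1/|dx|=1.1547 1/|dy|=2.0000
    cross x-line → (0,2), t=0.2656 (wall)
  → r_1 = 0.2656
beam 2: φ=-90°, α=195°
  d=(-0.9659,-0.2588)  start (1,2)  tX=0.2381 tY=1.4682  stride 1/|dx|=1.0353 1/|dy|=3.8637
    cross x-line → (0,2), t=0.2381 (wall)
  → r_2 = 0.2381
beam 3: φ=-45°, α=240°
  d=(-0.5000,-0.8660)  start (1,2)  tX=0.4600 tY=0.4388  stride 1/|dx|=2.0000 1/|dy|=1.1547
    cross y-line → (1,1), t=0.4388
    cross x-line → (0,1), t=0.4600 (wall)
  → r_3 = 0.4600
beam 4: φ=0°, α=285°
  d=(0.2588,-0.9659)  start (1,2)  tX=2.9751 tY=0.3934  stride 1/|dx|=3.8637 1/|dy|=1.0353
    cross y-line → (1,1), t=0.3934
    cross y-line → (1,0), t=1.4287 (wall)
  → r_4 = 1.4287
beam 5: φ=45°, α=330°
  d=(0.8660,-0.5000)  start (1,2)  tX=0.8891 tY=0.7600  stride 1/|dx|=1.1547 1/|dy|=2.0000
    cross y-line → (1,1), t=0.7600
    cross x-line → (2,1), t=0.8891
    cross x-line → (3,1), t=2.0438
    cross y-line → (3,0), t=2.7600 (wall)
  → r_5 = 2.7600
beam 6: φ=90°, α=15°
  d=(0.9659,0.2588)  start (1,2)  tX=0.7972 tY=2.3955  stride 1/|dx|=1.0353 1/|dy|=3.8637
    cross x-line → (2,2), t=0.7972 (wall)
  → r_6 = 0.7972
beam 7: φ=135°, α=60°
  d=(0.5000,0.8660)  start (1,2)  tX=1.5400 tY=0.7159  stride 1/|dx|=2.0000 1/|dy|=1.1547
    cross y-line → (1,3), t=0.7159
    cross x-line → (2,3), t=1.5400
    cross y-line → (2,4), t=1.8706
    cross y-line → (2,5), t=3.0253 (wall)
  → r_7 = 3.0253

ranges = [0.2656, 0.2381, 0.4600, 1.4287, 2.7600, 0.7972, 3.0253]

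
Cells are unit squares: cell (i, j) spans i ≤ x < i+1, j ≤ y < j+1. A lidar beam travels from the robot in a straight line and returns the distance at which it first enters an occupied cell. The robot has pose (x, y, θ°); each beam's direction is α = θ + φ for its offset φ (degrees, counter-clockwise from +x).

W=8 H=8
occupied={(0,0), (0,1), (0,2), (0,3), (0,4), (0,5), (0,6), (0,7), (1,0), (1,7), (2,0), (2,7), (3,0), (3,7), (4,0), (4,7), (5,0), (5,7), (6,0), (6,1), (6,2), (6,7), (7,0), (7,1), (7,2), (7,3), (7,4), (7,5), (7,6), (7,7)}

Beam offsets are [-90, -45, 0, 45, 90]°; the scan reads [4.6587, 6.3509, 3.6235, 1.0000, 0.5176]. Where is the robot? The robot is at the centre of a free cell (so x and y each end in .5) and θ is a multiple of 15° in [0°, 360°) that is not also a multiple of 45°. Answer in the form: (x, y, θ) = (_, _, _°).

(x, y, θ) = (1.5, 3.5, 75°)

Candidates: 34 free-cell centres × 16 headings = 544 poses. Raycast each; keep the one whose scan matches to 4 dp.
  (5.5, 6.5, 195°): beam 1 = 0.5176 ≠ 4.6587 ✗
  (3.5, 2.5, 240°): beam 1 = 2.8868 ≠ 4.6587 ✗
  (1.5, 5.5, 345°): beam 1 = 1.9319 ≠ 4.6587 ✗
  (4.5, 6.5, 30°): beam 1 = 4.0415 ≠ 4.6587 ✗
  (2.5, 5.5, 165°): beam 1 = 1.5529 ≠ 4.6587 ✗
  …
  (1.5, 3.5, 75°): r_1=4.6587, r_2=6.3509, r_3=3.6235, r_4=1.0000, r_5=0.5176 — all match ✓
Only this pose fits every beam.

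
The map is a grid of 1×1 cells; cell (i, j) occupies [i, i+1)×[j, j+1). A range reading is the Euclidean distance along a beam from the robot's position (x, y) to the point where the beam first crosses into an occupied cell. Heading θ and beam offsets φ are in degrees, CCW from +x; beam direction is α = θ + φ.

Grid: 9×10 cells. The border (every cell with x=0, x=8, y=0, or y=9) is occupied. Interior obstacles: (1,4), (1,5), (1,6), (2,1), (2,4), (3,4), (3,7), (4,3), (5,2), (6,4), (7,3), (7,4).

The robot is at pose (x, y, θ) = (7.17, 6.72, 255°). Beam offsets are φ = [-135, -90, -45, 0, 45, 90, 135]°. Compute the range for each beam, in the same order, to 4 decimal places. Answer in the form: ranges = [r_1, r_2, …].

ranges = [2.6327, 3.2818, 3.6604, 1.7807, 1.6600, 0.8593, 0.9584]

beam 1: φ=-135°, α=120°
  direction (-0.5000, 0.8660); cell (7,6); t to first gridline: x 0.3400, y 0.3233 (then +2.0000 / +1.1547)
    (7,7) via y @ 0.3233
    (6,7) via x @ 0.3400
    (6,8) via y @ 1.4780
    (5,8) via x @ 2.3400
    (5,9) via y @ 2.6327  # hit
  → r_1 = 2.6327
beam 2: φ=-90°, α=165°
  direction (-0.9659, 0.2588); cell (7,6); t to first gridline: x 0.1760, y 1.0818 (then +1.0353 / +3.8637)
    (6,6) via x @ 0.1760
    (6,7) via y @ 1.0818
    (5,7) via x @ 1.2113
    (4,7) via x @ 2.2465
    (3,7) via x @ 3.2818  # hit
  → r_2 = 3.2818
beam 3: φ=-45°, α=210°
  direction (-0.8660, -0.5000); cell (7,6); t to first gridline: x 0.1963, y 1.4400 (then +1.1547 / +2.0000)
    (6,6) via x @ 0.1963
    (5,6) via x @ 1.3510
    (5,5) via y @ 1.4400
    (4,5) via x @ 2.5057
    (4,4) via y @ 3.4400
    (3,4) via x @ 3.6604  # hit
  → r_3 = 3.6604
beam 4: φ=0°, α=255°
  direction (-0.2588, -0.9659); cell (7,6); t to first gridline: x 0.6568, y 0.7454 (then +3.8637 / +1.0353)
    (6,6) via x @ 0.6568
    (6,5) via y @ 0.7454
    (6,4) via y @ 1.7807  # hit
  → r_4 = 1.7807
beam 5: φ=45°, α=300°
  direction (0.5000, -0.8660); cell (7,6); t to first gridline: x 1.6600, y 0.8314 (then +2.0000 / +1.1547)
    (7,5) via y @ 0.8314
    (8,5) via x @ 1.6600  # hit
  → r_5 = 1.6600
beam 6: φ=90°, α=345°
  direction (0.9659, -0.2588); cell (7,6); t to first gridline: x 0.8593, y 2.7819 (then +1.0353 / +3.8637)
    (8,6) via x @ 0.8593  # hit
  → r_6 = 0.8593
beam 7: φ=135°, α=30°
  direction (0.8660, 0.5000); cell (7,6); t to first gridline: x 0.9584, y 0.5600 (then +1.1547 / +2.0000)
    (7,7) via y @ 0.5600
    (8,7) via x @ 0.9584  # hit
  → r_7 = 0.9584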